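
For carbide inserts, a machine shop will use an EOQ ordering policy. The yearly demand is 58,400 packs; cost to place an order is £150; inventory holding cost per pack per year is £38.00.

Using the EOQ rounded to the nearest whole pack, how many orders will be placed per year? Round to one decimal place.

86.0 orders per year

EOQ = √(2DS/H) = √(2 × 58,400 × 150 / 38)
    = √(461,052.63) ≈ 679.01 → Q = 679
N = D/Q = 58,400/679 ≈ 86.009 orders/yr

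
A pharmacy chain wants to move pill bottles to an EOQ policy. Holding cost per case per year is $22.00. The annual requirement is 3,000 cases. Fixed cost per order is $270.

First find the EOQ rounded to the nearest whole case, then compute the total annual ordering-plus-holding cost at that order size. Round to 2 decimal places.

$5,969.93

Q* = √(2·D·S / H) = √(2·3,000·270 / 22) = √73,636.4 ≈ 271.36 → Q = 271 cases
Orders/yr = 3,000/271 = 11.070; ordering cost = 11.070 × $270 = $2,988.93
Average inventory = 271/2 = 135.5; holding cost = 135.5 × $22 = $2,981.00
Total = $2,988.93 + $2,981.00 = $5,969.93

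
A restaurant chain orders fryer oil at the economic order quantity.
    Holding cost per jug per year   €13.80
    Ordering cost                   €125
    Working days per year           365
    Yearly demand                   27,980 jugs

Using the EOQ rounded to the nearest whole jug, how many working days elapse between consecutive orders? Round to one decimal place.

Q* = √(2·D·S / H) = √(2·27,980·125 / 13.8) = √506,884.1 ≈ 711.96 → Q = 712 jugs
T = Q/D × 365 days = 712/27,980 × 365 = 9.288 days

9.3 days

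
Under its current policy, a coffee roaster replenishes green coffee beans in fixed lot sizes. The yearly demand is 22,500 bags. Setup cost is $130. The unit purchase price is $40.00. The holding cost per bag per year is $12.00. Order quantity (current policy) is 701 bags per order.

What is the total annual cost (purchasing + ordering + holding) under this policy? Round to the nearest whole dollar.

Orders/yr = 22,500/701 = 32.097; ordering cost = 32.097 × $130 = $4,172.61
Average inventory = 701/2 = 350.5; holding cost = 350.5 × $12 = $4,206.00
Purchase cost = D·C = 22,500 × 40 = $900,000.00
Total = $4,172.61 + $4,206.00 + $900,000.00 = $908,378.61

$908,379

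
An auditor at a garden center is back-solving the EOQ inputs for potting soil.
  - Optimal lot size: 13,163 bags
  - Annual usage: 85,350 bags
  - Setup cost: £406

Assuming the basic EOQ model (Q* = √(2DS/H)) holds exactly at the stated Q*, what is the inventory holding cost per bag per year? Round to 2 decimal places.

£0.40

EOQ relation: Q² = 2DS/H, so rearrange for the unknown.
H = 2DS / Q² = 2 × 85,350 × 406 / 13,163² = 0.4000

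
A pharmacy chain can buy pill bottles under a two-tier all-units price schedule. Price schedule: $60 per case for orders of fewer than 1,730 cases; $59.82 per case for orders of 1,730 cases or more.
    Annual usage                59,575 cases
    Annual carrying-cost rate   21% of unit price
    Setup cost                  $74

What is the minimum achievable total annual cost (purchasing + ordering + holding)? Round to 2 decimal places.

$3,577,191.10

H₁ = 21%×$60 = $12.6000;  H₂ = 21%×$59.82 = $12.5622
EOQ₁ = √(2×59,575×74/12.6000) = 836.52  (< 1,730, feasible at tier 1)
EOQ₂ = √(2×59,575×74/12.5622) = 837.78  (< 1,730 → use Q = 1,730 at tier-2 price)
TC(tier 1 (EOQ₁), Q≈836.5) = $3,585,040.18
TC(tier 2, Q≈1,730.0) = $3,577,191.10
Minimum at tier 2: $3,577,191.10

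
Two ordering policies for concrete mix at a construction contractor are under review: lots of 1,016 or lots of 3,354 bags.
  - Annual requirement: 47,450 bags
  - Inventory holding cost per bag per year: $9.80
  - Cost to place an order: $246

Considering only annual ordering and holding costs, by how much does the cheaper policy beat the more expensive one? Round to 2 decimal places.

$3,447.55

TC(Q) = (D/Q)S + (Q/2)H
TC(1,016) = (47,450/1,016)×246 + (1,016/2)×9.8 = $16,467.28
TC(3,354) = (47,450/3,354)×246 + (3,354/2)×9.8 = $19,914.83
Lots of 1,016 are cheaper by $3,447.55.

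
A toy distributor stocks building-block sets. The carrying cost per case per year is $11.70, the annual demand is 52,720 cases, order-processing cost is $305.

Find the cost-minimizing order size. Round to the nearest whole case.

1,658 cases

Optimal lot size Q* = (2 × 52,720 × $305 / $11.7)^½ ≈ 1,657.91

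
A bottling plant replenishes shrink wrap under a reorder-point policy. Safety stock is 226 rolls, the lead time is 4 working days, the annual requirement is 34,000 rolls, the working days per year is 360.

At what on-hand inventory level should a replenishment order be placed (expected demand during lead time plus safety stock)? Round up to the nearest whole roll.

Daily demand d = 34,000 / 360 = 94.444 rolls/day
Demand during lead time = 94.444 × 4 = 377.78
Reorder point = 377.78 + 226 = 603.78 → round up

604 rolls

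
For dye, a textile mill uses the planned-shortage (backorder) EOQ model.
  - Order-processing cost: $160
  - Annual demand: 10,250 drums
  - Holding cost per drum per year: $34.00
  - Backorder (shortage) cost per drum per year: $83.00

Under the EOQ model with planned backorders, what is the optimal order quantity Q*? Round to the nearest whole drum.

Basic EOQ = √(2·10,250·160/34) = 310.597
Backorder adjustment √((H+b)/b) = √((34+83)/83) = 1.1873
Q* = 310.597 × 1.1873 ≈ 368.77

369 drums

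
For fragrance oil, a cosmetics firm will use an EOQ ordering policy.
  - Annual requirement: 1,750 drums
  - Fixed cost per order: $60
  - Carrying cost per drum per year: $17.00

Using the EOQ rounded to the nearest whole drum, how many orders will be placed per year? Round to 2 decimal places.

15.77 orders per year

2DS/H = 2·1,750·60/17 = 12,352.94
EOQ = √12,352.94 ≈ 111.14 → Q = 111
Orders per year = D/Q = 1,750 / 111 = 15.766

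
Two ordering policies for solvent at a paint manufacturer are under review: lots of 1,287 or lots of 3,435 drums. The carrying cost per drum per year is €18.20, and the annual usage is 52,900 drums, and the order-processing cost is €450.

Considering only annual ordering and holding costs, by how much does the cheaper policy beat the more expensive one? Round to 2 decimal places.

TC(Q) = (D/Q)S + (Q/2)H
TC(1,287) = (52,900/1,287)×450 + (1,287/2)×18.2 = €30,208.20
TC(3,435) = (52,900/3,435)×450 + (3,435/2)×18.2 = €38,188.63
Lots of 1,287 are cheaper by €7,980.43.

€7,980.43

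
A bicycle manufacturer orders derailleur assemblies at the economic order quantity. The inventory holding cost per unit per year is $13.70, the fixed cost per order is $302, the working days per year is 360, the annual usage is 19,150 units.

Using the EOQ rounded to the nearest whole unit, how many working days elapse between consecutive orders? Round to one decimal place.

17.3 days

EOQ = √(2DS/H) = √(2 × 19,150 × 302 / 13.7)
    = √(844,277.37) ≈ 918.85 → Q = 919 units
T = Q/D × 360 days = 919/19,150 × 360 = 17.276 days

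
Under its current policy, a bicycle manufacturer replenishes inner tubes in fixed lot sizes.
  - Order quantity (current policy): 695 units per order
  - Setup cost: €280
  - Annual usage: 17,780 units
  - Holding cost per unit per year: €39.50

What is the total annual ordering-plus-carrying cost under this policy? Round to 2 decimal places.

Ordering: D/Q × S = 17,780/695 × €280 = €7,163.17
Holding:  Q/2 × H = 695/2 × €39.5 = €13,726.25
Total = €7,163.17 + €13,726.25 = €20,889.42

€20,889.42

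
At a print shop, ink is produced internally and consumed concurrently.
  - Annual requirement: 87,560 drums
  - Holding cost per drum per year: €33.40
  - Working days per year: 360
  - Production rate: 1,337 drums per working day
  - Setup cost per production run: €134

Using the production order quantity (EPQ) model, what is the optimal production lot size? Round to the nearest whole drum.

927 drums

d = 87,560/360 = 243.2222 drums/day;  effective holding cost H(1 − d/p) = 33.4·(1 − 243.2222/1337) = 27.32399
Q* = √(2DS / H_eff) = √(2·87,560·134 / 27.32399) ≈ 926.72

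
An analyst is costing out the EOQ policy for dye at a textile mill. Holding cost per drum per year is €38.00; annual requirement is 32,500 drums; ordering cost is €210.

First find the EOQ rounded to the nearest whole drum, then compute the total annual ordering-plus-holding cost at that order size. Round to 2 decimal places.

€22,774.99

EOQ = √(2DS/H) = √(2 × 32,500 × 210 / 38)
    = √(359,210.53) ≈ 599.34 → Q = 599 drums
Ordering: D/Q × S = 32,500/599 × €210 = €11,393.99
Holding:  Q/2 × H = 599/2 × €38 = €11,381.00
Total = €11,393.99 + €11,381.00 = €22,774.99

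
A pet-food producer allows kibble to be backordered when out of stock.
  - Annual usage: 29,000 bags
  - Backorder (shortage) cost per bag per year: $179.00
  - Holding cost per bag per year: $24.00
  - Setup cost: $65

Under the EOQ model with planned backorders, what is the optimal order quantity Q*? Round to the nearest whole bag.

Q* = √(2DS/H) · √((H + b)/b)
   = √(2 × 29,000 × 65 / 24) · √((24 + 179) / 179)
   = 396.337 × 1.0649 ≈ 422.07

422 bags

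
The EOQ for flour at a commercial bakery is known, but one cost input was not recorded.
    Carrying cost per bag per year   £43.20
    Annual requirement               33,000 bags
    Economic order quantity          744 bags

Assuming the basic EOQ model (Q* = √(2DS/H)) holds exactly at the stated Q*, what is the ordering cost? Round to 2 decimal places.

£362.31

From Q* = √(2DS/H) ⇒ Q*² = 2DS/H.
S = Q²H / (2D) = 744² × 43.2 / (2 × 33,000) = 362.3145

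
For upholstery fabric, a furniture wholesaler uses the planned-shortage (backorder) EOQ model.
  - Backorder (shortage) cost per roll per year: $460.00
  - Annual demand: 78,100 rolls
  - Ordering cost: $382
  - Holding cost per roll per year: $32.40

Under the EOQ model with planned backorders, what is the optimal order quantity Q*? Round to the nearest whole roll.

1,404 rolls

Q* = √(2DS/H) · √((H + b)/b)
   = √(2 × 78,100 × 382 / 32.4) · √((32.4 + 460) / 460)
   = 1,357.062 × 1.0346 ≈ 1,404.04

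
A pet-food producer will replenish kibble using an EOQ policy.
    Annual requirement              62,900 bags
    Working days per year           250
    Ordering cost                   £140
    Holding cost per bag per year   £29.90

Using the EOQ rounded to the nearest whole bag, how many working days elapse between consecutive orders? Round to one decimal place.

3.0 days

Q* = √(2·D·S / H) = √(2·62,900·140 / 29.9) = √589,030.1 ≈ 767.48 → Q = 767 bags
Days between orders = 250 / (D/Q) = 250 / 82.008 ≈ 3.048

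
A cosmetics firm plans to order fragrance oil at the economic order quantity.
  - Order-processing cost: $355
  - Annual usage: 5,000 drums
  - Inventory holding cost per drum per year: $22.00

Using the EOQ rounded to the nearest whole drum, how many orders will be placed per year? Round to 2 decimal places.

Q* = √(2·D·S / H) = √(2·5,000·355 / 22) = √161,363.6 ≈ 401.70 → Q = 402
N = D/Q = 5,000/402 ≈ 12.438 orders/yr

12.44 orders per year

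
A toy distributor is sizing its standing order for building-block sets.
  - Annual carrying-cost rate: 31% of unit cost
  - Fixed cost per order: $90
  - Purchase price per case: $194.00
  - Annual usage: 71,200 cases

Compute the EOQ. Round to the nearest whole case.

462 cases

Carrying cost H = $194 × 31% = $60.1400/case/yr
Optimal lot size Q* = (2 × 71,200 × $90 / $60.14)^½ ≈ 461.63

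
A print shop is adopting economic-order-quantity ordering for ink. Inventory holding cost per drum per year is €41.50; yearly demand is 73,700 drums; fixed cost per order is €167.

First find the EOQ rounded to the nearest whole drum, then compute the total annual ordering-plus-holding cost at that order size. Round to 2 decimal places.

€31,961.79

EOQ = √(2DS/H) = √(2 × 73,700 × 167 / 41.5)
    = √(593,151.81) ≈ 770.16 → Q = 770 drums
Ordering: D/Q × S = 73,700/770 × €167 = €15,984.29
Holding:  Q/2 × H = 770/2 × €41.5 = €15,977.50
Total = €15,984.29 + €15,977.50 = €31,961.79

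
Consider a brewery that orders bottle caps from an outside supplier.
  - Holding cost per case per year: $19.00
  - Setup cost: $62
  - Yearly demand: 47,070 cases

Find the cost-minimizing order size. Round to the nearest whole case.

554 cases

Optimal lot size Q* = (2 × 47,070 × $62 / $19)^½ ≈ 554.25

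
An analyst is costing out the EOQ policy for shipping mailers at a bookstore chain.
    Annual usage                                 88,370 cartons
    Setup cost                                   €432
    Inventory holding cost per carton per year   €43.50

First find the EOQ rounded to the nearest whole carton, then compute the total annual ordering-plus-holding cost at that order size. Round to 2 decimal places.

2DS/H = 2·88,370·432/43.5 = 1,755,211.03
EOQ = √1,755,211.03 ≈ 1,324.84 → Q = 1,325 cartons
Ordering: D/Q × S = 88,370/1,325 × €432 = €28,811.95
Holding:  Q/2 × H = 1,325/2 × €43.5 = €28,818.75
Total = €28,811.95 + €28,818.75 = €57,630.70

€57,630.70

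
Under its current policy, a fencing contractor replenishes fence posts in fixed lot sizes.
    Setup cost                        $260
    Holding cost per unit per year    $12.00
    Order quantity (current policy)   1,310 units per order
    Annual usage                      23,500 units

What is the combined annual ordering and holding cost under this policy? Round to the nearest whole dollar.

Ordering: D/Q × S = 23,500/1,310 × $260 = $4,664.12
Holding:  Q/2 × H = 1,310/2 × $12 = $7,860.00
Total = $4,664.12 + $7,860.00 = $12,524.12

$12,524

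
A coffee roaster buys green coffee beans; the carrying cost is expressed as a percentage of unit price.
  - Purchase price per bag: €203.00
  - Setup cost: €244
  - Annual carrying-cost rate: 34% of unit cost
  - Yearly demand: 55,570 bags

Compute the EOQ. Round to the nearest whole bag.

Holding cost per bag per year: H = 34% × €203 = €69.0200
EOQ = √(2DS/H) = √(2 × 55,570 × 244 / 69.02)
    = √(392,902.93) ≈ 626.82

627 bags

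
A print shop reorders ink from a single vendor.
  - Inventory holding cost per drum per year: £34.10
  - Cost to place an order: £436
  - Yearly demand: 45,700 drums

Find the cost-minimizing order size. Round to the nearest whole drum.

Optimal lot size Q* = (2 × 45,700 × £436 / £34.1)^½ ≈ 1,081.03

1,081 drums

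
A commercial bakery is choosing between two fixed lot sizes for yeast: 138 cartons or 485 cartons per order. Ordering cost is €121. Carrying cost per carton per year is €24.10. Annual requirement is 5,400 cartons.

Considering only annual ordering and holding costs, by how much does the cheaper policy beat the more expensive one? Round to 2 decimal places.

€793.78

For each Q, cost = (D/Q)·S + (Q/2)·H.
TC(138) = (5,400/138)×121 + (138/2)×24.1 = €6,397.68
TC(485) = (5,400/485)×121 + (485/2)×24.1 = €7,191.47
|ΔTC| = |€6,397.68 − €7,191.47| = €793.78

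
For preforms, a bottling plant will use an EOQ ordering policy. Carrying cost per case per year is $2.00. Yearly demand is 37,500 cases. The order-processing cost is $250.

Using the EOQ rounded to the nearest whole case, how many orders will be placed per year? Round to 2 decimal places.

12.25 orders per year

Optimal lot size Q* = (2 × 37,500 × $250 / $2)^½ ≈ 3,061.86 → Q = 3,062
Orders per year = D/Q = 37,500 / 3,062 = 12.247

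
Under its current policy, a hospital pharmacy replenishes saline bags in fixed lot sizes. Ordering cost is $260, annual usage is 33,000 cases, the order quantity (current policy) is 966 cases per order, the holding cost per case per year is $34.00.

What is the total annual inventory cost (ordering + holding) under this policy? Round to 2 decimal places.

$25,303.99

Orders/yr = 33,000/966 = 34.161; ordering cost = 34.161 × $260 = $8,881.99
Average inventory = 966/2 = 483; holding cost = 483 × $34 = $16,422.00
Total = $8,881.99 + $16,422.00 = $25,303.99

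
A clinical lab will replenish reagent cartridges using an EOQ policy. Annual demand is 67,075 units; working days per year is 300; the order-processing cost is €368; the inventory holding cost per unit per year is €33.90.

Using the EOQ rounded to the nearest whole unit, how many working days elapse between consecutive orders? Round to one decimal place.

5.4 days

2DS/H = 2·67,075·368/33.9 = 1,456,259.59
EOQ = √1,456,259.59 ≈ 1,206.76 → Q = 1,207 units
Days between orders = 300 / (D/Q) = 300 / 55.572 ≈ 5.398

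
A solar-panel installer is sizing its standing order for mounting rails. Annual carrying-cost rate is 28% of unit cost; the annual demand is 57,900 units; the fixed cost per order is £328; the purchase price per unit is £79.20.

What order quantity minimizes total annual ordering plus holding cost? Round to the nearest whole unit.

1,309 units

H = i·C = 0.28 × £79.2 = £22.1760 per unit-year
2DS/H = 2·57,900·328/22.176 = 1,712,770.56
EOQ = √1,712,770.56 ≈ 1,308.73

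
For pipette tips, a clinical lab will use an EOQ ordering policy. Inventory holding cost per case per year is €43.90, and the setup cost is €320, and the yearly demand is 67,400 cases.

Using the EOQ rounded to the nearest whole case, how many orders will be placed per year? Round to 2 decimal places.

Q* = √(2·D·S / H) = √(2·67,400·320 / 43.9) = √982,596.8 ≈ 991.26 → Q = 991
N = D/Q = 67,400/991 ≈ 68.012 orders/yr

68.01 orders per year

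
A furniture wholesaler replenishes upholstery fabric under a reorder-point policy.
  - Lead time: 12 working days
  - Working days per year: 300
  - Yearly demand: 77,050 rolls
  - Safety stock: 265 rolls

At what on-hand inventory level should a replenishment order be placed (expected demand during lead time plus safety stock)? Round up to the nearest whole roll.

3,347 rolls

Daily demand d = 77,050 / 300 = 256.833 rolls/day
Demand during lead time = 256.833 × 12 = 3,082.00
Reorder point = 3,082.00 + 265 = 3,347.00 → round up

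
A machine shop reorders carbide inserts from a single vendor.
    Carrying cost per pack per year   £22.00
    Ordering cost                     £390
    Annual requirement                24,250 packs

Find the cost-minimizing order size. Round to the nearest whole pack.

EOQ = √(2DS/H) = √(2 × 24,250 × 390 / 22)
    = √(859,772.73) ≈ 927.24

927 packs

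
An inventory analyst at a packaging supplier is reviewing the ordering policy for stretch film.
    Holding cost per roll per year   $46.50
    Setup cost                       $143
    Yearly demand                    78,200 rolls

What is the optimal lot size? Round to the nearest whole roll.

694 rolls

2DS/H = 2·78,200·143/46.5 = 480,972.04
EOQ = √480,972.04 ≈ 693.52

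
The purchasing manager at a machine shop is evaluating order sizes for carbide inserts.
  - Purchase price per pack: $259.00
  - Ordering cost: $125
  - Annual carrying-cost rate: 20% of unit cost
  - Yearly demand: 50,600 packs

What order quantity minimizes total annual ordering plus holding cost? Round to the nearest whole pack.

Holding cost per pack per year: H = 20% × $259 = $51.8000
2DS/H = 2·50,600·125/51.8 = 244,208.49
EOQ = √244,208.49 ≈ 494.17

494 packs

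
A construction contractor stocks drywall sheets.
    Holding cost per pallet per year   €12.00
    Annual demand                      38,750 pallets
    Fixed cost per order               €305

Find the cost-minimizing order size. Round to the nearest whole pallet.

1,403 pallets

EOQ = √(2DS/H) = √(2 × 38,750 × 305 / 12)
    = √(1,969,791.67) ≈ 1,403.49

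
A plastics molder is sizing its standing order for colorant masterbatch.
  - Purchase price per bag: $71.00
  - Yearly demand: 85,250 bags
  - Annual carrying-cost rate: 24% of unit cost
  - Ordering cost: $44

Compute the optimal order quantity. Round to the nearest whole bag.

664 bags

H = i·C = 0.24 × $71 = $17.0400 per bag-year
Q* = √(2·D·S / H) = √(2·85,250·44 / 17.04) = √440,258.2 ≈ 663.52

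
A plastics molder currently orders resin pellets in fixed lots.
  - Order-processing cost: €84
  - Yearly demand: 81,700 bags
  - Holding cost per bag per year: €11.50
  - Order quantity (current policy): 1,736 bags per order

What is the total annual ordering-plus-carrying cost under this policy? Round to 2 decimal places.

€13,935.23

Ordering: D/Q × S = 81,700/1,736 × €84 = €3,953.23
Holding:  Q/2 × H = 1,736/2 × €11.5 = €9,982.00
Total = €3,953.23 + €9,982.00 = €13,935.23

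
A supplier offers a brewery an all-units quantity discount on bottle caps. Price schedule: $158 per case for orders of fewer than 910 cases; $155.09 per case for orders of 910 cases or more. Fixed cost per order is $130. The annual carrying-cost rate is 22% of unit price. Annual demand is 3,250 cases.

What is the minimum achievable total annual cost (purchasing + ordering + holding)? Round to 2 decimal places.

H₁ = 22%×$158 = $34.7600;  H₂ = 22%×$155.09 = $34.1198
EOQ₁ = √(2×3,250×130/34.7600) = 155.92  (< 910, feasible at tier 1)
EOQ₂ = √(2×3,250×130/34.1198) = 157.37  (< 910 → use Q = 910 at tier-2 price)
TC(tier 1 (EOQ₁), Q≈155.9) = $518,919.61
TC(tier 2, Q≈910.0) = $520,031.29
Minimum at tier 1 (EOQ₁): $518,919.61

$518,919.61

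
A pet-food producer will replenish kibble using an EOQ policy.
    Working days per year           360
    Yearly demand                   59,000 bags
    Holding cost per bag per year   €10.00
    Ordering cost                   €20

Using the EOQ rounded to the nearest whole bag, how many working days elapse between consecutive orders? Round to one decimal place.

3.0 days

EOQ = √(2DS/H) = √(2 × 59,000 × 20 / 10)
    = √(236,000.00) ≈ 485.80 → Q = 486 bags
Days between orders = 360 / (D/Q) = 360 / 121.399 ≈ 2.965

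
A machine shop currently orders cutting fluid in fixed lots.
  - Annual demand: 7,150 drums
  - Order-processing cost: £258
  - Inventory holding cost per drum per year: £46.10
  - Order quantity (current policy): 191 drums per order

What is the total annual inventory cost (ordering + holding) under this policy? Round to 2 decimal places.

£14,060.67

Orders/yr = 7,150/191 = 37.435; ordering cost = 37.435 × £258 = £9,658.12
Average inventory = 191/2 = 95.5; holding cost = 95.5 × £46.1 = £4,402.55
Total = £9,658.12 + £4,402.55 = £14,060.67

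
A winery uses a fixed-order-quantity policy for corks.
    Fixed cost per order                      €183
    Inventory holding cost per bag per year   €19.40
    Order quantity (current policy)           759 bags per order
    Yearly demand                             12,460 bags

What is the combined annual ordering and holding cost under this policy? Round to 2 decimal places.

Ordering: D/Q × S = 12,460/759 × €183 = €3,004.19
Holding:  Q/2 × H = 759/2 × €19.4 = €7,362.30
Total = €3,004.19 + €7,362.30 = €10,366.49

€10,366.49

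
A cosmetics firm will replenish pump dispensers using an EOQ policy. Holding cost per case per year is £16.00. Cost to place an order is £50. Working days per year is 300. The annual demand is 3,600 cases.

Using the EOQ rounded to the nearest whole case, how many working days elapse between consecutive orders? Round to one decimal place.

12.5 days

2DS/H = 2·3,600·50/16 = 22,500.00
EOQ = √22,500.00 ≈ 150.00 → Q = 150 cases
T = Q/D × 300 days = 150/3,600 × 300 = 12.500 days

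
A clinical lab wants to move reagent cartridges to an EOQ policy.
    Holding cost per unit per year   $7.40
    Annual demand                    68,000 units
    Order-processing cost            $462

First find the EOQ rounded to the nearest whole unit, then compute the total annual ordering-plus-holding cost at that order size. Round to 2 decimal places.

$21,562.86

2DS/H = 2·68,000·462/7.4 = 8,490,810.81
EOQ = √8,490,810.81 ≈ 2,913.90 → Q = 2,914 units
Ordering: D/Q × S = 68,000/2,914 × $462 = $10,781.06
Holding:  Q/2 × H = 2,914/2 × $7.4 = $10,781.80
Total = $10,781.06 + $10,781.80 = $21,562.86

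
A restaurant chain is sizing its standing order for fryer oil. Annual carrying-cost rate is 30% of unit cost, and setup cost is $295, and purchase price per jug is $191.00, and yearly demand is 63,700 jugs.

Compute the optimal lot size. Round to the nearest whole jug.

810 jugs

Holding cost per jug per year: H = 30% × $191 = $57.3000
2DS/H = 2·63,700·295/57.3 = 655,898.78
EOQ = √655,898.78 ≈ 809.88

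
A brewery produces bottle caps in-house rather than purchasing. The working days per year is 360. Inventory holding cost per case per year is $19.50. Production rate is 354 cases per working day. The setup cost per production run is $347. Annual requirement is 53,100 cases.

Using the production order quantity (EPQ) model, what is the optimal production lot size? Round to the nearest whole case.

Daily demand d = 53,100/360 = 147.500; p = 354; 1 − d/p = 0.58333
EPQ = √(2DS / (H(1 − d/p)))
    = √(2 × 53,100 × 347 / (19.5 × 0.58333)) ≈ 1,799.91

1,800 cases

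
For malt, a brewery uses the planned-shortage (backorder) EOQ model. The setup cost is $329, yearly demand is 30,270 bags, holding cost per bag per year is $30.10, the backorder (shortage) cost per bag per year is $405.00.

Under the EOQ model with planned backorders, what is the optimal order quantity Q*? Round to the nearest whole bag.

843 bags

Q* = √(2DS/H) · √((H + b)/b)
   = √(2 × 30,270 × 329 / 30.1) · √((30.1 + 405) / 405)
   = 813.459 × 1.0365 ≈ 843.15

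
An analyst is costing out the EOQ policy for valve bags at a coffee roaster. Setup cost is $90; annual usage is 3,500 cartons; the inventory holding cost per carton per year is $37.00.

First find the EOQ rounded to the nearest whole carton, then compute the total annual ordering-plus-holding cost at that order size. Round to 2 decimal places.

Optimal lot size Q* = (2 × 3,500 × $90 / $37)^½ ≈ 130.49 → Q = 130 cartons
Orders/yr = 3,500/130 = 26.923; ordering cost = 26.923 × $90 = $2,423.08
Average inventory = 130/2 = 65; holding cost = 65 × $37 = $2,405.00
Total = $2,423.08 + $2,405.00 = $4,828.08

$4,828.08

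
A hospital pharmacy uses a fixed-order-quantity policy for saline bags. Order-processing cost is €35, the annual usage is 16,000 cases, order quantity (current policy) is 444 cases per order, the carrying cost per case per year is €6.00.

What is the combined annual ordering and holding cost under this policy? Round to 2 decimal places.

Annual ordering cost = (D/Q)·S = (16,000/444) × 35 = €1,261.26
Annual holding cost  = (Q/2)·H = (444/2) × 6 = €1,332.00
Total = €1,261.26 + €1,332.00 = €2,593.26

€2,593.26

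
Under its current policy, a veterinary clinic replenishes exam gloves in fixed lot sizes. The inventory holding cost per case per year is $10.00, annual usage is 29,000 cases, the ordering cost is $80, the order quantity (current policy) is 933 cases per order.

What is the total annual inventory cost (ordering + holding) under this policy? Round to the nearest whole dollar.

$7,152

Ordering: D/Q × S = 29,000/933 × $80 = $2,486.60
Holding:  Q/2 × H = 933/2 × $10 = $4,665.00
Total = $2,486.60 + $4,665.00 = $7,151.60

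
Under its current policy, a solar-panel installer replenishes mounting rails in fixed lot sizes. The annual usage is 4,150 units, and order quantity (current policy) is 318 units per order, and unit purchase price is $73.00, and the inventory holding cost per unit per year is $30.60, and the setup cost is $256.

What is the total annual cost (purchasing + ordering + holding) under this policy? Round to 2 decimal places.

Orders/yr = 4,150/318 = 13.050; ordering cost = 13.050 × $256 = $3,340.88
Average inventory = 318/2 = 159; holding cost = 159 × $30.6 = $4,865.40
Purchase cost = D·C = 4,150 × 73 = $302,950.00
Total = $3,340.88 + $4,865.40 + $302,950.00 = $311,156.28

$311,156.28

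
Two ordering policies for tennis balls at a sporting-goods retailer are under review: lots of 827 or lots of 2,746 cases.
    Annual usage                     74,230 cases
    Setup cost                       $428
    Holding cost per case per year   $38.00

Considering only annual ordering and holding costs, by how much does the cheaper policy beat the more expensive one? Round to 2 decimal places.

For each Q, cost = (D/Q)·S + (Q/2)·H.
TC(827) = (74,230/827)×428 + (827/2)×38 = $54,129.49
TC(2,746) = (74,230/2,746)×428 + (2,746/2)×38 = $63,743.72
|ΔTC| = |$54,129.49 − $63,743.72| = $9,614.22

$9,614.22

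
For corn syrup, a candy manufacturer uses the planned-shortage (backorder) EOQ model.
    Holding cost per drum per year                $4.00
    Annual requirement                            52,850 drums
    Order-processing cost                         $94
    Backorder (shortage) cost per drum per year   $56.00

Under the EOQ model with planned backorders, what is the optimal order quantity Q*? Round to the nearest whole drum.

Basic EOQ = √(2·52,850·94/4) = 1,576.055
Backorder adjustment √((H+b)/b) = √((4+56)/56) = 1.0351
Q* = 1,576.055 × 1.0351 ≈ 1,631.37

1,631 drums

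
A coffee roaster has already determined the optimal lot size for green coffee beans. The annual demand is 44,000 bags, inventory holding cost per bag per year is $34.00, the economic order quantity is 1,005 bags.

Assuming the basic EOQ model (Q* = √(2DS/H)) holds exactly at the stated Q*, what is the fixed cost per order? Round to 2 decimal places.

$390.24

From Q* = √(2DS/H) ⇒ Q*² = 2DS/H.
S = Q²H / (2D) = 1,005² × 34 / (2 × 44,000) = 390.2369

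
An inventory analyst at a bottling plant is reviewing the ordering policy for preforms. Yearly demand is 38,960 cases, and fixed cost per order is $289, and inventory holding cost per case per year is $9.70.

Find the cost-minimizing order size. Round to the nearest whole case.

Q* = √(2·D·S / H) = √(2·38,960·289 / 9.7) = √2,321,534.0 ≈ 1,523.66

1,524 cases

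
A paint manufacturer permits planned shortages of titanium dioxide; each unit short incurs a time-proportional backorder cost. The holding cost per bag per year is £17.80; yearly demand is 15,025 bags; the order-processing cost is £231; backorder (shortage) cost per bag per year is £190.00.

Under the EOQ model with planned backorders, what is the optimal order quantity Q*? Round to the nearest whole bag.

Basic EOQ = √(2·15,025·231/17.8) = 624.480
Backorder adjustment √((H+b)/b) = √((17.8+190)/190) = 1.0458
Q* = 624.480 × 1.0458 ≈ 653.08

653 bags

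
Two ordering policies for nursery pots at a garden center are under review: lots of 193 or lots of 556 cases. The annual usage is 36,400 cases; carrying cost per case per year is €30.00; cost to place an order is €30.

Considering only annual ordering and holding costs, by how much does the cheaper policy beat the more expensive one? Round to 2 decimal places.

TC(Q) = (D/Q)S + (Q/2)H
TC(193) = (36,400/193)×30 + (193/2)×30 = €8,553.03
TC(556) = (36,400/556)×30 + (556/2)×30 = €10,304.03
|ΔTC| = |€8,553.03 − €10,304.03| = €1,751.00

€1,751.00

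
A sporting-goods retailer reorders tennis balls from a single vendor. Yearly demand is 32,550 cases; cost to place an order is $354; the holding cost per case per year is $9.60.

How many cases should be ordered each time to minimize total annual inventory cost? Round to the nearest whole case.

1,549 cases

2DS/H = 2·32,550·354/9.6 = 2,400,562.50
EOQ = √2,400,562.50 ≈ 1,549.37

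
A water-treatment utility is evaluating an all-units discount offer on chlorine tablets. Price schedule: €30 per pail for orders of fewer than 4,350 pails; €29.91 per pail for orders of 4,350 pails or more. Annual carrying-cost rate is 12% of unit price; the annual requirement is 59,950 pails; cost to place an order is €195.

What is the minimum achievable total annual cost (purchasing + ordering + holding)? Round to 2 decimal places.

€1,803,598.42

H₁ = 12%×€30 = €3.6000;  H₂ = 12%×€29.91 = €3.5892
EOQ₁ = √(2×59,950×195/3.6000) = 2,548.45  (< 4,350, feasible at tier 1)
EOQ₂ = √(2×59,950×195/3.5892) = 2,552.28  (< 4,350 → use Q = 4,350 at tier-2 price)
TC(tier 1 (EOQ₁), Q≈2,548.4) = €1,807,674.41
TC(tier 2, Q≈4,350.0) = €1,803,598.42
Minimum at tier 2: €1,803,598.42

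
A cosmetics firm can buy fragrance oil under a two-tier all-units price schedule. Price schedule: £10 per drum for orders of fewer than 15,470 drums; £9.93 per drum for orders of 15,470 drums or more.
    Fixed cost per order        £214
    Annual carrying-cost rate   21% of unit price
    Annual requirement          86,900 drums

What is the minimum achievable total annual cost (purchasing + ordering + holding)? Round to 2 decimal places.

H₁ = 21%×£10 = £2.1000;  H₂ = 21%×£9.93 = £2.0853
EOQ₁ = √(2×86,900×214/2.1000) = 4,208.45  (< 15,470, feasible at tier 1)
EOQ₂ = √(2×86,900×214/2.0853) = 4,223.26  (< 15,470 → use Q = 15,470 at tier-2 price)
TC(tier 1 (EOQ₁), Q≈4,208.4) = £877,837.74
TC(tier 2, Q≈15,470.0) = £880,248.90
Minimum at tier 1 (EOQ₁): £877,837.74

£877,837.74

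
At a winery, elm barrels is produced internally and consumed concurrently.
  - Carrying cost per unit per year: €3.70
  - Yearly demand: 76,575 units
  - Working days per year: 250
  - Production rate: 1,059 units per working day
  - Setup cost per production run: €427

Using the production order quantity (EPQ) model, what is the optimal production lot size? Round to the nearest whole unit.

d = 76,575/250 = 306.3000 units/day;  effective holding cost H(1 − d/p) = 3.7·(1 − 306.3000/1059) = 2.62983
Q* = √(2DS / H_eff) = √(2·76,575·427 / 2.62983) ≈ 4,986.65

4,987 units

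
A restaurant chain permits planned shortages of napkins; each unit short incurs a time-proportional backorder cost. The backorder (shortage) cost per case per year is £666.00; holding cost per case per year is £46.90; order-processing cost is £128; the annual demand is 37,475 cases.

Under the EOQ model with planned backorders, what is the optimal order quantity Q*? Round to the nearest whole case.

468 cases

Q* = √(2DS/H) · √((H + b)/b)
   = √(2 × 37,475 × 128 / 46.9) · √((46.9 + 666) / 666)
   = 452.277 × 1.0346 ≈ 467.93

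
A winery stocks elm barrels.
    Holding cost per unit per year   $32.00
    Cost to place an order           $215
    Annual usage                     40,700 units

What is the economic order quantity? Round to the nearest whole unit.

Optimal lot size Q* = (2 × 40,700 × $215 / $32)^½ ≈ 739.53

740 units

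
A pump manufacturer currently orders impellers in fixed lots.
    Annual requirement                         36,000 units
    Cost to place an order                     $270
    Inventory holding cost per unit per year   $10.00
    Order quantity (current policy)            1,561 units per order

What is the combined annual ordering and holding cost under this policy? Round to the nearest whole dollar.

Annual ordering cost = (D/Q)·S = (36,000/1,561) × 270 = $6,226.78
Annual holding cost  = (Q/2)·H = (1,561/2) × 10 = $7,805.00
Total = $6,226.78 + $7,805.00 = $14,031.78

$14,032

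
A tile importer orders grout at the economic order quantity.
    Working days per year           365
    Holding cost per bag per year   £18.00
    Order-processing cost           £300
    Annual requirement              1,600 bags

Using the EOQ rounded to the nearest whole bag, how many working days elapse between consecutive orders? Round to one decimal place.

52.7 days

EOQ = √(2DS/H) = √(2 × 1,600 × 300 / 18)
    = √(53,333.33) ≈ 230.94 → Q = 231 bags
Days between orders = 365 / (D/Q) = 365 / 6.926 ≈ 52.697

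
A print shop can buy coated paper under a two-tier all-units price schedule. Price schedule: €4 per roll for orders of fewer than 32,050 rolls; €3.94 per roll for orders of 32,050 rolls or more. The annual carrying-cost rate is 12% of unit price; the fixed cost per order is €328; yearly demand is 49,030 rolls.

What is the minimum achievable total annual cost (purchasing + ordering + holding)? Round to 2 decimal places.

€200,049.19

H₁ = 12%×€4 = €0.4800;  H₂ = 12%×€3.94 = €0.4728
EOQ₁ = √(2×49,030×328/0.4800) = 8,185.82  (< 32,050, feasible at tier 1)
EOQ₂ = √(2×49,030×328/0.4728) = 8,247.91  (< 32,050 → use Q = 32,050 at tier-2 price)
TC(tier 1 (EOQ₁), Q≈8,185.8) = €200,049.19
TC(tier 2, Q≈32,050.0) = €201,256.59
Minimum at tier 1 (EOQ₁): €200,049.19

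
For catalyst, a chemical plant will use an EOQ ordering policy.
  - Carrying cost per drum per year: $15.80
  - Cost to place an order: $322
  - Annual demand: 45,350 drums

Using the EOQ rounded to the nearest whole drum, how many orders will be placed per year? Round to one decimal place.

33.3 orders per year

2DS/H = 2·45,350·322/15.8 = 1,848,443.04
EOQ = √1,848,443.04 ≈ 1,359.57 → Q = 1,360
N = D/Q = 45,350/1,360 ≈ 33.346 orders/yr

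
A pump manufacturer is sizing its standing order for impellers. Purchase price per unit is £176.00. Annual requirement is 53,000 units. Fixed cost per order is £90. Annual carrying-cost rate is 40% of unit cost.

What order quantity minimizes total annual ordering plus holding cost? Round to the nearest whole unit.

H = i·C = 0.4 × £176 = £70.4000 per unit-year
Q* = √(2·D·S / H) = √(2·53,000·90 / 70.4) = √135,511.4 ≈ 368.12

368 units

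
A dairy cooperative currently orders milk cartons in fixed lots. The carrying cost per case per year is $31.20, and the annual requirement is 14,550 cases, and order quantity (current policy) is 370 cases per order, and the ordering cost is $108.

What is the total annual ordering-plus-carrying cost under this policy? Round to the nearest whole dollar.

$10,019

Ordering: D/Q × S = 14,550/370 × $108 = $4,247.03
Holding:  Q/2 × H = 370/2 × $31.2 = $5,772.00
Total = $4,247.03 + $5,772.00 = $10,019.03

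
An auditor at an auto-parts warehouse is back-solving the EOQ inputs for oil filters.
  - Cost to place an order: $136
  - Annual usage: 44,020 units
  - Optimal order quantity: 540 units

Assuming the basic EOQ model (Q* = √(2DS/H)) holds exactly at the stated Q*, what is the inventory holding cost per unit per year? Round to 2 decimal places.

EOQ relation: Q² = 2DS/H, so rearrange for the unknown.
H = 2DS / Q² = 2 × 44,020 × 136 / 540² = 41.0612

$41.06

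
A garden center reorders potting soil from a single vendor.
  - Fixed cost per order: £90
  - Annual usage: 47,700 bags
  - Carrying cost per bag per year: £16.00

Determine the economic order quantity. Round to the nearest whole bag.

Q* = √(2·D·S / H) = √(2·47,700·90 / 16) = √536,625.0 ≈ 732.55

733 bags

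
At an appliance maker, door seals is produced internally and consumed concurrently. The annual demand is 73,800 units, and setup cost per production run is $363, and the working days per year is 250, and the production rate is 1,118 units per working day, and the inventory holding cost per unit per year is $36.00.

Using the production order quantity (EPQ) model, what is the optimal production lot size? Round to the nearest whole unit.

Daily demand d = 73,800/250 = 295.200; p = 1118; 1 − d/p = 0.73596
EPQ = √(2DS / (H(1 − d/p)))
    = √(2 × 73,800 × 363 / (36 × 0.73596)) ≈ 1,422.06

1,422 units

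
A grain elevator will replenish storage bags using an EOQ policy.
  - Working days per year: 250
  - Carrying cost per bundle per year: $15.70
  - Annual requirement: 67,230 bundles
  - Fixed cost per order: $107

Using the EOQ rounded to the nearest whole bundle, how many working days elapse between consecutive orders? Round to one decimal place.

3.6 days

Optimal lot size Q* = (2 × 67,230 × $107 / $15.7)^½ ≈ 957.28 → Q = 957 bundles
Cycle time = (working days × Q)/D = (250 × 957) / 67,230 = 3.559 days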